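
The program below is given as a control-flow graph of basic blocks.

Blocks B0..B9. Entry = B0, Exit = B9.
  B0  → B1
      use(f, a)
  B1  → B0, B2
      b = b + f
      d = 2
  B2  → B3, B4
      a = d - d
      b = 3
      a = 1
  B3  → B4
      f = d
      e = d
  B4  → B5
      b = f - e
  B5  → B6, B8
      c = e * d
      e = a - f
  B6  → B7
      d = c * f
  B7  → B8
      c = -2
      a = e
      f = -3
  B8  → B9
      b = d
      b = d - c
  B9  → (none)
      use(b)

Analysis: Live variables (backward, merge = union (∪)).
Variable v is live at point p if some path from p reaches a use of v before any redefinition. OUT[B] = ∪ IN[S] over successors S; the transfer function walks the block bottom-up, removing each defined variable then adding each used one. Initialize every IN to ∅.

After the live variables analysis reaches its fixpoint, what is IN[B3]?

Answer: {a, d}

Trace:
Fixpoint table:
  B0:  IN={a, b, e, f}  OUT={a, b, e, f}
  B1:  IN={a, b, e, f}  OUT={a, b, d, e, f}
  B2:  IN={d, e, f}  OUT={a, d, e, f}
  B3:  IN={a, d}  OUT={a, d, e, f}
  B4:  IN={a, d, e, f}  OUT={a, d, e, f}
  B5:  IN={a, d, e, f}  OUT={c, d, e, f}
  B6:  IN={c, e, f}  OUT={d, e}
  B7:  IN={d, e}  OUT={c, d}
  B8:  IN={c, d}  OUT={b}
  B9:  IN={b}  OUT={}

Merge at B3: OUT[B3] = IN[B4] = {a, d, e, f}
Applying B3's transfer function to that OUT value gives IN[B3] (row B3 above).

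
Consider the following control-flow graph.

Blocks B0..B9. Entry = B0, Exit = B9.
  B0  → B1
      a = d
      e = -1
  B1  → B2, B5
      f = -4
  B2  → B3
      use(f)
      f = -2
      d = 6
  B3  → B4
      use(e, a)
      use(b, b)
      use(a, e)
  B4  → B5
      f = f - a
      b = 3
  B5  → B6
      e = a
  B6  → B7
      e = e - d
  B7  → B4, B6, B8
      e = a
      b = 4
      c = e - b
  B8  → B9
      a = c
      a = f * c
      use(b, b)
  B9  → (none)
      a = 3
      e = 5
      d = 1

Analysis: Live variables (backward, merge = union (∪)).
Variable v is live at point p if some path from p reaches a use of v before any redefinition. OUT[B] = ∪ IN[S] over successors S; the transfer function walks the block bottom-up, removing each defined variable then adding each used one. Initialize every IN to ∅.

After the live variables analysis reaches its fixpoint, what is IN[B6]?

Converged values:
  B0: | IN={b, d} | OUT={a, b, d, e}
  B1: | IN={a, b, d, e} | OUT={a, b, d, e, f}
  B2: | IN={a, b, e, f} | OUT={a, b, d, e, f}
  B3: | IN={a, b, d, e, f} | OUT={a, d, f}
  B4: | IN={a, d, f} | OUT={a, d, f}
  B5: | IN={a, d, f} | OUT={a, d, e, f}
  B6: | IN={a, d, e, f} | OUT={a, d, f}
  B7: | IN={a, d, f} | OUT={a, b, c, d, e, f}
  B8: | IN={b, c, f} | OUT={}
  B9: | IN={} | OUT={}

Merge at B6: OUT[B6] = IN[B7] = {a, d, f}
Applying B6's transfer function to that OUT value gives IN[B6] (row B6 above).

Answer: {a, d, e, f}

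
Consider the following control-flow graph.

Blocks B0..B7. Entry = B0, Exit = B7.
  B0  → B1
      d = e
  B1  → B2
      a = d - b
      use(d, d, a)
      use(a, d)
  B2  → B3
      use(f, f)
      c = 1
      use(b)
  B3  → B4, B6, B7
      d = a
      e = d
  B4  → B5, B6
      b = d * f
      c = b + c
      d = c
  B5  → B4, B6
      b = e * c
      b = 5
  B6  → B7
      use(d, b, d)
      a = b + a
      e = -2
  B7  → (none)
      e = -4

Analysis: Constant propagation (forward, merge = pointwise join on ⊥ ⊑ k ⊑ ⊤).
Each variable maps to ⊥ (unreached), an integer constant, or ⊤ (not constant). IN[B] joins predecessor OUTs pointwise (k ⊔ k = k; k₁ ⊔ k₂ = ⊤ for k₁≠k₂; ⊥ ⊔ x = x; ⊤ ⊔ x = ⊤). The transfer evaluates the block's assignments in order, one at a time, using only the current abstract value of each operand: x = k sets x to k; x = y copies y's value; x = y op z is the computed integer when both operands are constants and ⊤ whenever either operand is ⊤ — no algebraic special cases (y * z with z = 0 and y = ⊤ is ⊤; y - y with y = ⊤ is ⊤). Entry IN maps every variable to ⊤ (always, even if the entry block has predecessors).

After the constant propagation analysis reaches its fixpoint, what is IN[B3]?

Answer: {a: ⊤, b: ⊤, c: 1, d: ⊤, e: ⊤, f: ⊤}

Trace:
Fixpoint table:
  B0: | IN=(all ⊤) | OUT=(all ⊤)
  B1: | IN=(all ⊤) | OUT=(all ⊤)
  B2: | IN=(all ⊤) | OUT={c:1; rest ⊤}
  B3: | IN={c:1; rest ⊤} | OUT={c:1; rest ⊤}
  B4: | IN=(all ⊤) | OUT=(all ⊤)
  B5: | IN=(all ⊤) | OUT={b:5; rest ⊤}
  B6: | IN=(all ⊤) | OUT={e:-2; rest ⊤}
  B7: | IN=(all ⊤) | OUT={e:-4; rest ⊤}

Merge at B3: IN[B3] = OUT[B2] = {a: ⊤, b: ⊤, c: 1, d: ⊤, e: ⊤, f: ⊤}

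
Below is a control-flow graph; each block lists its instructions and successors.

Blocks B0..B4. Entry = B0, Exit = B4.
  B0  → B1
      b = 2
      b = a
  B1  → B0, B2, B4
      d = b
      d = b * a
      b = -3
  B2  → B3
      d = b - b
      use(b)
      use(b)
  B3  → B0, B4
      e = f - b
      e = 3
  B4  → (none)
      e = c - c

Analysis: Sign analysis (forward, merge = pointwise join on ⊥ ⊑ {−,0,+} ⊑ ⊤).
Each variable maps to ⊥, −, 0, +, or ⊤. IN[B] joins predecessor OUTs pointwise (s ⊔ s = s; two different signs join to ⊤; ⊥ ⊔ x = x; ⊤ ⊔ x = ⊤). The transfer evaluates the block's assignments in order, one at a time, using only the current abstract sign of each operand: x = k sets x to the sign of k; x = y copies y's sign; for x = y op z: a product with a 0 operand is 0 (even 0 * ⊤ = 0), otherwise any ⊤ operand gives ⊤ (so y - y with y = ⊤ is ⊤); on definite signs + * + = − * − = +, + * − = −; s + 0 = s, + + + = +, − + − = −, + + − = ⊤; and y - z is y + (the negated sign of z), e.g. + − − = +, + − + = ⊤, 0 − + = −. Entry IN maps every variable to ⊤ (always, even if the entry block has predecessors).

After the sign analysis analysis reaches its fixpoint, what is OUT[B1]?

Per-block solution:
  B0: | IN=(all ⊤) | OUT=(all ⊤)
  B1: | IN=(all ⊤) | OUT={b:-; rest ⊤}
  B2: | IN={b:-; rest ⊤} | OUT={b:-; rest ⊤}
  B3: | IN={b:-; rest ⊤} | OUT={b:-, e:+; rest ⊤}
  B4: | IN={b:-; rest ⊤} | OUT={b:-; rest ⊤}

Merge at B1: IN[B1] = OUT[B0] = {a: ⊤, b: ⊤, c: ⊤, d: ⊤, e: ⊤, f: ⊤}
Applying B1's transfer function to that IN value gives OUT[B1] (row B1 above).

Answer: {a: ⊤, b: -, c: ⊤, d: ⊤, e: ⊤, f: ⊤}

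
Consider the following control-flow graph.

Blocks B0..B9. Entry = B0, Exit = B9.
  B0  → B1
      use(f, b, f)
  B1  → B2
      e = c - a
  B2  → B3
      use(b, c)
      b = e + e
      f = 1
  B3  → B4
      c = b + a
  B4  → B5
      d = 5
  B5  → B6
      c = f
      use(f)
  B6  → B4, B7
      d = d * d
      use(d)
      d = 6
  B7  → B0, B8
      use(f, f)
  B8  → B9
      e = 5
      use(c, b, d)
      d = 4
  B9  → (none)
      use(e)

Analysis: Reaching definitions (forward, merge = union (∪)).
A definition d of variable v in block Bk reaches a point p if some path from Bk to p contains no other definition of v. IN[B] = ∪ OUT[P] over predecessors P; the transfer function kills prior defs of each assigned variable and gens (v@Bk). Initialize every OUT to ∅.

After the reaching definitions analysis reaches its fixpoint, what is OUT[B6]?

Answer: {b@B2, c@B5, d@B6, e@B1, f@B2}

Working:
Per-block solution:
  B0:   IN={b@B2, c@B5, d@B6, e@B1, f@B2}   OUT={b@B2, c@B5, d@B6, e@B1, f@B2}
  B1:   IN={b@B2, c@B5, d@B6, e@B1, f@B2}   OUT={b@B2, c@B5, d@B6, e@B1, f@B2}
  B2:   IN={b@B2, c@B5, d@B6, e@B1, f@B2}   OUT={b@B2, c@B5, d@B6, e@B1, f@B2}
  B3:   IN={b@B2, c@B5, d@B6, e@B1, f@B2}   OUT={b@B2, c@B3, d@B6, e@B1, f@B2}
  B4:   IN={b@B2, c@B3, c@B5, d@B6, e@B1, f@B2}   OUT={b@B2, c@B3, c@B5, d@B4, e@B1, f@B2}
  B5:   IN={b@B2, c@B3, c@B5, d@B4, e@B1, f@B2}   OUT={b@B2, c@B5, d@B4, e@B1, f@B2}
  B6:   IN={b@B2, c@B5, d@B4, e@B1, f@B2}   OUT={b@B2, c@B5, d@B6, e@B1, f@B2}
  B7:   IN={b@B2, c@B5, d@B6, e@B1, f@B2}   OUT={b@B2, c@B5, d@B6, e@B1, f@B2}
  B8:   IN={b@B2, c@B5, d@B6, e@B1, f@B2}   OUT={b@B2, c@B5, d@B8, e@B8, f@B2}
  B9:   IN={b@B2, c@B5, d@B8, e@B8, f@B2}   OUT={b@B2, c@B5, d@B8, e@B8, f@B2}

Merge at B6: IN[B6] = OUT[B5] = {b@B2, c@B5, d@B4, e@B1, f@B2}
Applying B6's transfer function to that IN value gives OUT[B6] (row B6 above).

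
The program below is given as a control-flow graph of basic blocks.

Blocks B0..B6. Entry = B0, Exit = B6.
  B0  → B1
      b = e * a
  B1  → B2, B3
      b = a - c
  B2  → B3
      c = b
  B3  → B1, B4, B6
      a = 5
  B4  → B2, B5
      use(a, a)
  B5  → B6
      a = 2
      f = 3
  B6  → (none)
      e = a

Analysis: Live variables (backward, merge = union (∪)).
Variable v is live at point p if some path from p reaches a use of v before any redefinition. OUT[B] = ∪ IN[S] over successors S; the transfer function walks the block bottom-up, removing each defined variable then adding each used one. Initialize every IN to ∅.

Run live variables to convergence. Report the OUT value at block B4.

Answer: {b}

Trace:
Fixpoint table:
  B0:   IN={a, c, e}   OUT={a, c}
  B1:   IN={a, c}   OUT={b, c}
  B2:   IN={b}   OUT={b, c}
  B3:   IN={b, c}   OUT={a, b, c}
  B4:   IN={a, b}   OUT={b}
  B5:   IN={}   OUT={a}
  B6:   IN={a}   OUT={}

Merge at B4: OUT[B4] = IN[B2] ⊔ IN[B5] = {b}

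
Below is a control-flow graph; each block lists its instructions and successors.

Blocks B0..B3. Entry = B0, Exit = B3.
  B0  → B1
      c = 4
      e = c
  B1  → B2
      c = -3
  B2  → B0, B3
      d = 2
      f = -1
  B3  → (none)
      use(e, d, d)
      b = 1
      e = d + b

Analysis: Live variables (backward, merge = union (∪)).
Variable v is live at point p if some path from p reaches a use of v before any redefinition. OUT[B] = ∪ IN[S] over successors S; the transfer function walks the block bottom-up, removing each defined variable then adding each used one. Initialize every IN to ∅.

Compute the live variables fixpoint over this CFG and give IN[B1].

Answer: {e}

Working:
Fixpoint table:
  B0: | IN={} | OUT={e}
  B1: | IN={e} | OUT={e}
  B2: | IN={e} | OUT={d, e}
  B3: | IN={d, e} | OUT={}

Merge at B1: OUT[B1] = IN[B2] = {e}
Applying B1's transfer function to that OUT value gives IN[B1] (row B1 above).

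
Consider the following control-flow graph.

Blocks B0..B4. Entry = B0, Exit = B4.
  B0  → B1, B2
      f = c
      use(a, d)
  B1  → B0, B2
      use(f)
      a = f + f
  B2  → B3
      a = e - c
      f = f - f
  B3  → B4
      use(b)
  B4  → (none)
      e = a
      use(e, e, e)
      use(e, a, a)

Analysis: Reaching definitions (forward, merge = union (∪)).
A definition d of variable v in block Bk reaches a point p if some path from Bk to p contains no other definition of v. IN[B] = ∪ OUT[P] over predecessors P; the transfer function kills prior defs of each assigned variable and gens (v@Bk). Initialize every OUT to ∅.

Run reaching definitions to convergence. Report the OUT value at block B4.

Fixpoint table:
  B0:   IN={a@B1, f@B0}   OUT={a@B1, f@B0}
  B1:   IN={a@B1, f@B0}   OUT={a@B1, f@B0}
  B2:   IN={a@B1, f@B0}   OUT={a@B2, f@B2}
  B3:   IN={a@B2, f@B2}   OUT={a@B2, f@B2}
  B4:   IN={a@B2, f@B2}   OUT={a@B2, e@B4, f@B2}

Merge at B4: IN[B4] = OUT[B3] = {a@B2, f@B2}
Applying B4's transfer function to that IN value gives OUT[B4] (row B4 above).

Answer: {a@B2, e@B4, f@B2}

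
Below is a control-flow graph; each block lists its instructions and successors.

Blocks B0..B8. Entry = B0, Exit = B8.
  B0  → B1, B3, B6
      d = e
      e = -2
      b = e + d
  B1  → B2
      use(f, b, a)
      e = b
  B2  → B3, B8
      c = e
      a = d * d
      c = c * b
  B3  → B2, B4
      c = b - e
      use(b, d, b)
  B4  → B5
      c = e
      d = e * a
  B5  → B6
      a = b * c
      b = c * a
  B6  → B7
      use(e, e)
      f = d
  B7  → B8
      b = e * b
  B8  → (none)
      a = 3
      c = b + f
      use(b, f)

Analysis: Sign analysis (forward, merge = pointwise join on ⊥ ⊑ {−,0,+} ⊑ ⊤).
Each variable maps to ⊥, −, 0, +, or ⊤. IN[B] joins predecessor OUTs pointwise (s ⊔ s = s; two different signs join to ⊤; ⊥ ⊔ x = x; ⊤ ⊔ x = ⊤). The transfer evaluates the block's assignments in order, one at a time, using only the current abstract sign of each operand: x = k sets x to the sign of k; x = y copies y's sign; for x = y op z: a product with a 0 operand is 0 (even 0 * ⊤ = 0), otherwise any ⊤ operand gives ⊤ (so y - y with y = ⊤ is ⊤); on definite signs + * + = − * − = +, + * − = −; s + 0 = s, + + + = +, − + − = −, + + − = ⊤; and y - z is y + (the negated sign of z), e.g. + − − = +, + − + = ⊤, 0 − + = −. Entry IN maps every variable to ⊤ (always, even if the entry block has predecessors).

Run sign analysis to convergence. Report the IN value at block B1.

Converged values:
  B0:  IN=(all ⊤)  OUT={e:-; rest ⊤}
  B1:  IN={e:-; rest ⊤}  OUT=(all ⊤)
  B2:  IN=(all ⊤)  OUT=(all ⊤)
  B3:  IN=(all ⊤)  OUT=(all ⊤)
  B4:  IN=(all ⊤)  OUT=(all ⊤)
  B5:  IN=(all ⊤)  OUT=(all ⊤)
  B6:  IN=(all ⊤)  OUT=(all ⊤)
  B7:  IN=(all ⊤)  OUT=(all ⊤)
  B8:  IN=(all ⊤)  OUT={a:+; rest ⊤}

Merge at B1: IN[B1] = OUT[B0] = {a: ⊤, b: ⊤, c: ⊤, d: ⊤, e: -, f: ⊤}

Answer: {a: ⊤, b: ⊤, c: ⊤, d: ⊤, e: -, f: ⊤}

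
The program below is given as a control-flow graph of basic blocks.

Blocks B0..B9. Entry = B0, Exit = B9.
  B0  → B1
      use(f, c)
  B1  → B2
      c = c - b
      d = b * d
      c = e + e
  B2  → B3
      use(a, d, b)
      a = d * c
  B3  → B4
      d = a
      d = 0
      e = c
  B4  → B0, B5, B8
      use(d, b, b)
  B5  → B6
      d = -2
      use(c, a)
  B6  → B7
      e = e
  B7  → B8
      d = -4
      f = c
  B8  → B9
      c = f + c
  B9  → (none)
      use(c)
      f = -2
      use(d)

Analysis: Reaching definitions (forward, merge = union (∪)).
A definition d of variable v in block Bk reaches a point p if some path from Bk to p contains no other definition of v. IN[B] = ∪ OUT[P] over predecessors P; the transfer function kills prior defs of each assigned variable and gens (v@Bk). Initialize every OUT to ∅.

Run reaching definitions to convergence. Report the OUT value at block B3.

Answer: {a@B2, c@B1, d@B3, e@B3}

Trace:
Converged values:
  B0:  IN={a@B2, c@B1, d@B3, e@B3}  OUT={a@B2, c@B1, d@B3, e@B3}
  B1:  IN={a@B2, c@B1, d@B3, e@B3}  OUT={a@B2, c@B1, d@B1, e@B3}
  B2:  IN={a@B2, c@B1, d@B1, e@B3}  OUT={a@B2, c@B1, d@B1, e@B3}
  B3:  IN={a@B2, c@B1, d@B1, e@B3}  OUT={a@B2, c@B1, d@B3, e@B3}
  B4:  IN={a@B2, c@B1, d@B3, e@B3}  OUT={a@B2, c@B1, d@B3, e@B3}
  B5:  IN={a@B2, c@B1, d@B3, e@B3}  OUT={a@B2, c@B1, d@B5, e@B3}
  B6:  IN={a@B2, c@B1, d@B5, e@B3}  OUT={a@B2, c@B1, d@B5, e@B6}
  B7:  IN={a@B2, c@B1, d@B5, e@B6}  OUT={a@B2, c@B1, d@B7, e@B6, f@B7}
  B8:  IN={a@B2, c@B1, d@B3, d@B7, e@B3, e@B6, f@B7}  OUT={a@B2, c@B8, d@B3, d@B7, e@B3, e@B6, f@B7}
  B9:  IN={a@B2, c@B8, d@B3, d@B7, e@B3, e@B6, f@B7}  OUT={a@B2, c@B8, d@B3, d@B7, e@B3, e@B6, f@B9}

Merge at B3: IN[B3] = OUT[B2] = {a@B2, c@B1, d@B1, e@B3}
Applying B3's transfer function to that IN value gives OUT[B3] (row B3 above).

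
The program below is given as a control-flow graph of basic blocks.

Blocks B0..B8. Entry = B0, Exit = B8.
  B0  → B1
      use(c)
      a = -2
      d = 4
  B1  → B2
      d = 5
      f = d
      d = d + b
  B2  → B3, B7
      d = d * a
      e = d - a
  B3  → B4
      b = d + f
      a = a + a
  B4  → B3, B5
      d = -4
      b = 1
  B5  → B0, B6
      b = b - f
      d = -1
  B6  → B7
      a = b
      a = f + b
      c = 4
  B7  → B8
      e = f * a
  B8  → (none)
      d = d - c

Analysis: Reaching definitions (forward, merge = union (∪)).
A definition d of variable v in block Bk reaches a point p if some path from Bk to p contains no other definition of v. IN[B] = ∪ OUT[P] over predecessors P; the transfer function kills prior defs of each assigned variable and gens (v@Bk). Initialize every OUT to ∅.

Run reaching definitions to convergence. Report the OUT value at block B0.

Answer: {a@B0, b@B5, d@B0, e@B2, f@B1}

Derivation:
Fixpoint table:
  B0:  IN={a@B3, b@B5, d@B5, e@B2, f@B1}  OUT={a@B0, b@B5, d@B0, e@B2, f@B1}
  B1:  IN={a@B0, b@B5, d@B0, e@B2, f@B1}  OUT={a@B0, b@B5, d@B1, e@B2, f@B1}
  B2:  IN={a@B0, b@B5, d@B1, e@B2, f@B1}  OUT={a@B0, b@B5, d@B2, e@B2, f@B1}
  B3:  IN={a@B0, a@B3, b@B4, b@B5, d@B2, d@B4, e@B2, f@B1}  OUT={a@B3, b@B3, d@B2, d@B4, e@B2, f@B1}
  B4:  IN={a@B3, b@B3, d@B2, d@B4, e@B2, f@B1}  OUT={a@B3, b@B4, d@B4, e@B2, f@B1}
  B5:  IN={a@B3, b@B4, d@B4, e@B2, f@B1}  OUT={a@B3, b@B5, d@B5, e@B2, f@B1}
  B6:  IN={a@B3, b@B5, d@B5, e@B2, f@B1}  OUT={a@B6, b@B5, c@B6, d@B5, e@B2, f@B1}
  B7:  IN={a@B0, a@B6, b@B5, c@B6, d@B2, d@B5, e@B2, f@B1}  OUT={a@B0, a@B6, b@B5, c@B6, d@B2, d@B5, e@B7, f@B1}
  B8:  IN={a@B0, a@B6, b@B5, c@B6, d@B2, d@B5, e@B7, f@B1}  OUT={a@B0, a@B6, b@B5, c@B6, d@B8, e@B7, f@B1}

Merge at B0 (entry node, so the boundary value {} is joined with the incoming edge(s)): IN[B0] = {} ⊔ OUT[B5] = {a@B3, b@B5, d@B5, e@B2, f@B1}
Applying B0's transfer function to that IN value gives OUT[B0] (row B0 above).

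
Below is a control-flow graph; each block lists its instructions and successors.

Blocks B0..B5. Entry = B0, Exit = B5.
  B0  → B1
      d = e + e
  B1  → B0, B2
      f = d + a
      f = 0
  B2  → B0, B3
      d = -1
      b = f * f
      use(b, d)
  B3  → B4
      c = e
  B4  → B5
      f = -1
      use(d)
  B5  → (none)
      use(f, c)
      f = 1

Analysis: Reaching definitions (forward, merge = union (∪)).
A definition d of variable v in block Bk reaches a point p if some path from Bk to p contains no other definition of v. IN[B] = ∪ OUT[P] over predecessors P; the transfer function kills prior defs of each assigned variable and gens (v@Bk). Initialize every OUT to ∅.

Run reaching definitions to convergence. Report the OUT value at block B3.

Per-block solution:
  B0:  IN={b@B2, d@B0, d@B2, f@B1}  OUT={b@B2, d@B0, f@B1}
  B1:  IN={b@B2, d@B0, f@B1}  OUT={b@B2, d@B0, f@B1}
  B2:  IN={b@B2, d@B0, f@B1}  OUT={b@B2, d@B2, f@B1}
  B3:  IN={b@B2, d@B2, f@B1}  OUT={b@B2, c@B3, d@B2, f@B1}
  B4:  IN={b@B2, c@B3, d@B2, f@B1}  OUT={b@B2, c@B3, d@B2, f@B4}
  B5:  IN={b@B2, c@B3, d@B2, f@B4}  OUT={b@B2, c@B3, d@B2, f@B5}

Merge at B3: IN[B3] = OUT[B2] = {b@B2, d@B2, f@B1}
Applying B3's transfer function to that IN value gives OUT[B3] (row B3 above).

Answer: {b@B2, c@B3, d@B2, f@B1}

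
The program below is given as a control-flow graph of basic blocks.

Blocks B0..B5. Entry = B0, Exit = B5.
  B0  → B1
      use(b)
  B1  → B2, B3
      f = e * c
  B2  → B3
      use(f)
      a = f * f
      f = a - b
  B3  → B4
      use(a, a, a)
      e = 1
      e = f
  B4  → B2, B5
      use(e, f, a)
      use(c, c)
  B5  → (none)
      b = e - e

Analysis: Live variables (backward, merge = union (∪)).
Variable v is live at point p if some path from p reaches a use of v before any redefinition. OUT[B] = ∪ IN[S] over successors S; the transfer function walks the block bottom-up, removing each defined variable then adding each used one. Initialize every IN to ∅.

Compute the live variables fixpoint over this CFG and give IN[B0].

Fixpoint table:
  B0: | IN={a, b, c, e} | OUT={a, b, c, e}
  B1: | IN={a, b, c, e} | OUT={a, b, c, f}
  B2: | IN={b, c, f} | OUT={a, b, c, f}
  B3: | IN={a, b, c, f} | OUT={a, b, c, e, f}
  B4: | IN={a, b, c, e, f} | OUT={b, c, e, f}
  B5: | IN={e} | OUT={}

Merge at B0: OUT[B0] = IN[B1] = {a, b, c, e}
Applying B0's transfer function to that OUT value gives IN[B0] (row B0 above).

Answer: {a, b, c, e}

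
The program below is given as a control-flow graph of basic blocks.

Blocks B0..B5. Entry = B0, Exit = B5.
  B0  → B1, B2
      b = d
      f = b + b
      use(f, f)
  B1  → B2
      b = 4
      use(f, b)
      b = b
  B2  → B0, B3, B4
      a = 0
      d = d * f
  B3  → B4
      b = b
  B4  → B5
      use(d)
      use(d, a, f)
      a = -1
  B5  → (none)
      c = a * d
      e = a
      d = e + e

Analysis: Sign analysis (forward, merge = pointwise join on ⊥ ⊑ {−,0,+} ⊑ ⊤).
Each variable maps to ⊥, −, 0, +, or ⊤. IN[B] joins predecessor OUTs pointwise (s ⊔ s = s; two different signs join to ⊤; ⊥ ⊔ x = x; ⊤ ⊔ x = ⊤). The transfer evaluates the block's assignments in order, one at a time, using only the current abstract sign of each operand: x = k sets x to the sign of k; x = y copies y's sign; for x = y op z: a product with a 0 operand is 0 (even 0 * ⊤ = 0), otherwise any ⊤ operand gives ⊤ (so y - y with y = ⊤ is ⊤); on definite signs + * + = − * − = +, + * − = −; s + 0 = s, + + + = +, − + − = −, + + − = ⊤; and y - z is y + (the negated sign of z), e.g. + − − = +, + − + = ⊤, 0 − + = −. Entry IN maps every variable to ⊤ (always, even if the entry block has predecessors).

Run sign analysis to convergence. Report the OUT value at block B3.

Answer: {a: 0, b: ⊤, c: ⊤, d: ⊤, e: ⊤, f: ⊤}

Working:
Converged values:
  B0: | IN=(all ⊤) | OUT=(all ⊤)
  B1: | IN=(all ⊤) | OUT={b:+; rest ⊤}
  B2: | IN=(all ⊤) | OUT={a:0; rest ⊤}
  B3: | IN={a:0; rest ⊤} | OUT={a:0; rest ⊤}
  B4: | IN={a:0; rest ⊤} | OUT={a:-; rest ⊤}
  B5: | IN={a:-; rest ⊤} | OUT={a:-, d:-, e:-; rest ⊤}

Merge at B3: IN[B3] = OUT[B2] = {a: 0, b: ⊤, c: ⊤, d: ⊤, e: ⊤, f: ⊤}
Applying B3's transfer function to that IN value gives OUT[B3] (row B3 above).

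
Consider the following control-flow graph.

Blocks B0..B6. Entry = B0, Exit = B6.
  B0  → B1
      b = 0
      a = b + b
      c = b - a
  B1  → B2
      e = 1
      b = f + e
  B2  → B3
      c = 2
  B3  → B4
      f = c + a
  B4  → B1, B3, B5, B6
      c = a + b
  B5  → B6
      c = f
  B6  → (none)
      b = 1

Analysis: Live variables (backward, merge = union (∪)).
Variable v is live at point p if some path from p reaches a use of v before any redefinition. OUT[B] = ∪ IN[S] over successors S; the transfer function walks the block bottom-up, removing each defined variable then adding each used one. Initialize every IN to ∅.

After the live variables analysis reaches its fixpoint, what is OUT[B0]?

Answer: {a, f}

Trace:
Fixpoint table:
  B0:   IN={f}   OUT={a, f}
  B1:   IN={a, f}   OUT={a, b}
  B2:   IN={a, b}   OUT={a, b, c}
  B3:   IN={a, b, c}   OUT={a, b, f}
  B4:   IN={a, b, f}   OUT={a, b, c, f}
  B5:   IN={f}   OUT={}
  B6:   IN={}   OUT={}

Merge at B0: OUT[B0] = IN[B1] = {a, f}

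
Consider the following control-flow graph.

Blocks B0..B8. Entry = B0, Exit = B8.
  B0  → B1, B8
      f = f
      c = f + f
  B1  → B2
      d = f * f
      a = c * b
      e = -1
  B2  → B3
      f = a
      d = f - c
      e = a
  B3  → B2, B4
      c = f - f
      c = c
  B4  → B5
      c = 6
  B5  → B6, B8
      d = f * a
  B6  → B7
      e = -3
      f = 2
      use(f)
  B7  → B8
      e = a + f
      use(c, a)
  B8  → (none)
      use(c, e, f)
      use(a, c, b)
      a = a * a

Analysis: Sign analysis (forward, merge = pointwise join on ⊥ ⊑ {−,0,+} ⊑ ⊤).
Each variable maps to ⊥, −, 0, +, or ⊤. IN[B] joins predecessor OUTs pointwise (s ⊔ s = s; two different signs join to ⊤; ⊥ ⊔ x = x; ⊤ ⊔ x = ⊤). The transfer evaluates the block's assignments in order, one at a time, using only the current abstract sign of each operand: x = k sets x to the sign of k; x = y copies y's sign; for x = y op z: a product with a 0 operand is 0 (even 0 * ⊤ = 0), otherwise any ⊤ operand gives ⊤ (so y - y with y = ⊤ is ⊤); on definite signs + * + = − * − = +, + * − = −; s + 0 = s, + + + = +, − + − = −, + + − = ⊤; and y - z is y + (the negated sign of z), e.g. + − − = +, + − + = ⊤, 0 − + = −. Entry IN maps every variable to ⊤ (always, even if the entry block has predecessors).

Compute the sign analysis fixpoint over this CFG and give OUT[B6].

Answer: {a: ⊤, b: ⊤, c: +, d: ⊤, e: -, f: +}

Trace:
Per-block solution:
  B0:   IN=(all ⊤)   OUT=(all ⊤)
  B1:   IN=(all ⊤)   OUT={e:-; rest ⊤}
  B2:   IN=(all ⊤)   OUT=(all ⊤)
  B3:   IN=(all ⊤)   OUT=(all ⊤)
  B4:   IN=(all ⊤)   OUT={c:+; rest ⊤}
  B5:   IN={c:+; rest ⊤}   OUT={c:+; rest ⊤}
  B6:   IN={c:+; rest ⊤}   OUT={c:+, e:-, f:+; rest ⊤}
  B7:   IN={c:+, e:-, f:+; rest ⊤}   OUT={c:+, f:+; rest ⊤}
  B8:   IN=(all ⊤)   OUT=(all ⊤)

Merge at B6: IN[B6] = OUT[B5] = {a: ⊤, b: ⊤, c: +, d: ⊤, e: ⊤, f: ⊤}
Applying B6's transfer function to that IN value gives OUT[B6] (row B6 above).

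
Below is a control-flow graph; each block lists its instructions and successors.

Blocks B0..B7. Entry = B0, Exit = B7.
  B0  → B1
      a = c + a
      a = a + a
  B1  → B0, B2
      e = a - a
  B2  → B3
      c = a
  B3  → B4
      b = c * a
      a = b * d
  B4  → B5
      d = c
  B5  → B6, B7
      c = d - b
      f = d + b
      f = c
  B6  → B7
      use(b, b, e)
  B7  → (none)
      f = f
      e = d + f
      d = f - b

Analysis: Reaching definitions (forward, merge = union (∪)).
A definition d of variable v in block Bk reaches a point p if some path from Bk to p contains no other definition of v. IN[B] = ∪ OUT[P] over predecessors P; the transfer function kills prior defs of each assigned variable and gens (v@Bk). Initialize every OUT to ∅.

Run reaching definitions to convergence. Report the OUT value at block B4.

Answer: {a@B3, b@B3, c@B2, d@B4, e@B1}

Trace:
Per-block solution:
  B0:   IN={a@B0, e@B1}   OUT={a@B0, e@B1}
  B1:   IN={a@B0, e@B1}   OUT={a@B0, e@B1}
  B2:   IN={a@B0, e@B1}   OUT={a@B0, c@B2, e@B1}
  B3:   IN={a@B0, c@B2, e@B1}   OUT={a@B3, b@B3, c@B2, e@B1}
  B4:   IN={a@B3, b@B3, c@B2, e@B1}   OUT={a@B3, b@B3, c@B2, d@B4, e@B1}
  B5:   IN={a@B3, b@B3, c@B2, d@B4, e@B1}   OUT={a@B3, b@B3, c@B5, d@B4, e@B1, f@B5}
  B6:   IN={a@B3, b@B3, c@B5, d@B4, e@B1, f@B5}   OUT={a@B3, b@B3, c@B5, d@B4, e@B1, f@B5}
  B7:   IN={a@B3, b@B3, c@B5, d@B4, e@B1, f@B5}   OUT={a@B3, b@B3, c@B5, d@B7, e@B7, f@B7}

Merge at B4: IN[B4] = OUT[B3] = {a@B3, b@B3, c@B2, e@B1}
Applying B4's transfer function to that IN value gives OUT[B4] (row B4 above).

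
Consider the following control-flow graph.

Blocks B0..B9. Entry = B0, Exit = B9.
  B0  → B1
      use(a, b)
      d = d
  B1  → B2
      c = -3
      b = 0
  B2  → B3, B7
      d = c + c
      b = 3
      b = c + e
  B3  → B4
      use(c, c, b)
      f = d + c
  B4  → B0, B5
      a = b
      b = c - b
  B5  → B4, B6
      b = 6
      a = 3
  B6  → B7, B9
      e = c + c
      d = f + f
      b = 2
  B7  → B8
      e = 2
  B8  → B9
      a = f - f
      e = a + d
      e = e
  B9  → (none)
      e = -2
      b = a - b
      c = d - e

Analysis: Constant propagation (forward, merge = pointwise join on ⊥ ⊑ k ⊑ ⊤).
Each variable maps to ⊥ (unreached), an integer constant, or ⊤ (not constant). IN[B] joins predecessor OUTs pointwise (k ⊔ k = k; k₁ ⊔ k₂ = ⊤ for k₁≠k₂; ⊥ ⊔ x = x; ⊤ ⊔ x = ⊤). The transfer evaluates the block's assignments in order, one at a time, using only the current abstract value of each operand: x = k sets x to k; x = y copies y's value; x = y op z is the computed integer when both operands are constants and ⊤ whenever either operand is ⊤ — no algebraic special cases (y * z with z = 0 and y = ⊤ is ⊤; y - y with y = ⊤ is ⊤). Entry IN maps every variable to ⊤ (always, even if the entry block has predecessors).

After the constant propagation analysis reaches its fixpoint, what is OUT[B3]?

Answer: {a: ⊤, b: ⊤, c: -3, d: -6, e: ⊤, f: -9}

Working:
Converged values:
  B0:   IN=(all ⊤)   OUT=(all ⊤)
  B1:   IN=(all ⊤)   OUT={b:0, c:-3; rest ⊤}
  B2:   IN={b:0, c:-3; rest ⊤}   OUT={c:-3, d:-6; rest ⊤}
  B3:   IN={c:-3, d:-6; rest ⊤}   OUT={c:-3, d:-6, f:-9; rest ⊤}
  B4:   IN={c:-3, d:-6, f:-9; rest ⊤}   OUT={c:-3, d:-6, f:-9; rest ⊤}
  B5:   IN={c:-3, d:-6, f:-9; rest ⊤}   OUT={a:3, b:6, c:-3, d:-6, f:-9; rest ⊤}
  B6:   IN={a:3, b:6, c:-3, d:-6, f:-9; rest ⊤}   OUT={a:3, b:2, c:-3, d:-18, e:-6, f:-9; rest ⊤}
  B7:   IN={c:-3; rest ⊤}   OUT={c:-3, e:2; rest ⊤}
  B8:   IN={c:-3, e:2; rest ⊤}   OUT={c:-3; rest ⊤}
  B9:   IN={c:-3; rest ⊤}   OUT={e:-2; rest ⊤}

Merge at B3: IN[B3] = OUT[B2] = {a: ⊤, b: ⊤, c: -3, d: -6, e: ⊤, f: ⊤}
Applying B3's transfer function to that IN value gives OUT[B3] (row B3 above).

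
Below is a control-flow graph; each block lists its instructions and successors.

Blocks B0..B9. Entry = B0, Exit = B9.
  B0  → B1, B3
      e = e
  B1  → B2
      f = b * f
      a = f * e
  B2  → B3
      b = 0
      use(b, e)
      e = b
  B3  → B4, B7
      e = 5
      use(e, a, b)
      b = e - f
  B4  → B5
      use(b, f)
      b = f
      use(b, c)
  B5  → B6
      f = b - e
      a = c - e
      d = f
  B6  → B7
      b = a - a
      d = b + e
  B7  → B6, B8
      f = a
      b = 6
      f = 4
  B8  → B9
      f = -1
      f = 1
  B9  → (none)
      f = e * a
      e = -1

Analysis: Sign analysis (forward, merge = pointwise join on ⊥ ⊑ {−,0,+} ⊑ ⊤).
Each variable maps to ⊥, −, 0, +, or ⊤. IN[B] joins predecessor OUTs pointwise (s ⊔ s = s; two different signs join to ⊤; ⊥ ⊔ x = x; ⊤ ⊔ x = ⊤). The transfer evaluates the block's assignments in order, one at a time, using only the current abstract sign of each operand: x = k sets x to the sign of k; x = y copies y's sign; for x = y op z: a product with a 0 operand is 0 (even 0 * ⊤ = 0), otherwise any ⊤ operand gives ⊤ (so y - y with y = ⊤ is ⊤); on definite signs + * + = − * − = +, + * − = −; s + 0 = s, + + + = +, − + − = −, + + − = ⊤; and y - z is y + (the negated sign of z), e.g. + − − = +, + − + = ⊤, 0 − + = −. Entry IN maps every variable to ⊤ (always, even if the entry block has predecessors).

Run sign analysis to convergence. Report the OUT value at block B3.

Answer: {a: ⊤, b: ⊤, c: ⊤, d: ⊤, e: +, f: ⊤}

Derivation:
Per-block solution:
  B0: | IN=(all ⊤) | OUT=(all ⊤)
  B1: | IN=(all ⊤) | OUT=(all ⊤)
  B2: | IN=(all ⊤) | OUT={b:0, e:0; rest ⊤}
  B3: | IN=(all ⊤) | OUT={e:+; rest ⊤}
  B4: | IN={e:+; rest ⊤} | OUT={e:+; rest ⊤}
  B5: | IN={e:+; rest ⊤} | OUT={e:+; rest ⊤}
  B6: | IN={e:+; rest ⊤} | OUT={e:+; rest ⊤}
  B7: | IN={e:+; rest ⊤} | OUT={b:+, e:+, f:+; rest ⊤}
  B8: | IN={b:+, e:+, f:+; rest ⊤} | OUT={b:+, e:+, f:+; rest ⊤}
  B9: | IN={b:+, e:+, f:+; rest ⊤} | OUT={b:+, e:-; rest ⊤}

Merge at B3: IN[B3] = OUT[B0] ⊔ OUT[B2] = {a: ⊤, b: ⊤, c: ⊤, d: ⊤, e: ⊤, f: ⊤}
Applying B3's transfer function to that IN value gives OUT[B3] (row B3 above).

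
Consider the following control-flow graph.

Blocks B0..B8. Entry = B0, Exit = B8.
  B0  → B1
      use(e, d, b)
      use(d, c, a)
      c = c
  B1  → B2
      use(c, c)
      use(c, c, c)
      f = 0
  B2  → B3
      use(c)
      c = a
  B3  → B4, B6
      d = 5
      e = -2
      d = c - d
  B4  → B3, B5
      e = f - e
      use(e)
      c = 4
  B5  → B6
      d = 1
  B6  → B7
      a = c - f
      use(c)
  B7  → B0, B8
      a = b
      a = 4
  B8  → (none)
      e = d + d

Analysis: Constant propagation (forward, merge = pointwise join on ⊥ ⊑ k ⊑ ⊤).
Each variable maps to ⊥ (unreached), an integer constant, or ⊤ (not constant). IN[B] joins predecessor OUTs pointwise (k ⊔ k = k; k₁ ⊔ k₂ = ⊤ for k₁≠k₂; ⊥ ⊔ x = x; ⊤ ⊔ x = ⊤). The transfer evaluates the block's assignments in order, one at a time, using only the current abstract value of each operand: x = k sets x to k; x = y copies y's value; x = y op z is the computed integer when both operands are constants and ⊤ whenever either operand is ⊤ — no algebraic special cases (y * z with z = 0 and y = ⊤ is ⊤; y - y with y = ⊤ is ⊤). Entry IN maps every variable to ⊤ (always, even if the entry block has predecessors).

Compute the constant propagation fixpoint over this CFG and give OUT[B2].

Converged values:
  B0:  IN=(all ⊤)  OUT=(all ⊤)
  B1:  IN=(all ⊤)  OUT={f:0; rest ⊤}
  B2:  IN={f:0; rest ⊤}  OUT={f:0; rest ⊤}
  B3:  IN={f:0; rest ⊤}  OUT={e:-2, f:0; rest ⊤}
  B4:  IN={e:-2, f:0; rest ⊤}  OUT={c:4, e:2, f:0; rest ⊤}
  B5:  IN={c:4, e:2, f:0; rest ⊤}  OUT={c:4, d:1, e:2, f:0; rest ⊤}
  B6:  IN={f:0; rest ⊤}  OUT={f:0; rest ⊤}
  B7:  IN={f:0; rest ⊤}  OUT={a:4, f:0; rest ⊤}
  B8:  IN={a:4, f:0; rest ⊤}  OUT={a:4, f:0; rest ⊤}

Merge at B2: IN[B2] = OUT[B1] = {a: ⊤, b: ⊤, c: ⊤, d: ⊤, e: ⊤, f: 0}
Applying B2's transfer function to that IN value gives OUT[B2] (row B2 above).

Answer: {a: ⊤, b: ⊤, c: ⊤, d: ⊤, e: ⊤, f: 0}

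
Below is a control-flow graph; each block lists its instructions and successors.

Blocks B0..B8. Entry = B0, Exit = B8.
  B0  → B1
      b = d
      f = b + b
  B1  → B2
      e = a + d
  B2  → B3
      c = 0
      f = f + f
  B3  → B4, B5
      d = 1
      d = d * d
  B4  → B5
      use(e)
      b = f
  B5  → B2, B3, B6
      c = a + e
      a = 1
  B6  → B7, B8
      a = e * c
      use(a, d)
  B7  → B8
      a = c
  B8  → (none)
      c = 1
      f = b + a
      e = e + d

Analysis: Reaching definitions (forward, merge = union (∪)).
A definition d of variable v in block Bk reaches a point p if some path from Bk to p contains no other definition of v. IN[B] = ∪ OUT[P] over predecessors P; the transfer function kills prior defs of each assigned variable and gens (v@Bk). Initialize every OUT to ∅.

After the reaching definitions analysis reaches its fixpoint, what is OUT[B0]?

Fixpoint table:
  B0:   IN={}   OUT={b@B0, f@B0}
  B1:   IN={b@B0, f@B0}   OUT={b@B0, e@B1, f@B0}
  B2:   IN={a@B5, b@B0, b@B4, c@B5, d@B3, e@B1, f@B0, f@B2}   OUT={a@B5, b@B0, b@B4, c@B2, d@B3, e@B1, f@B2}
  B3:   IN={a@B5, b@B0, b@B4, c@B2, c@B5, d@B3, e@B1, f@B2}   OUT={a@B5, b@B0, b@B4, c@B2, c@B5, d@B3, e@B1, f@B2}
  B4:   IN={a@B5, b@B0, b@B4, c@B2, c@B5, d@B3, e@B1, f@B2}   OUT={a@B5, b@B4, c@B2, c@B5, d@B3, e@B1, f@B2}
  B5:   IN={a@B5, b@B0, b@B4, c@B2, c@B5, d@B3, e@B1, f@B2}   OUT={a@B5, b@B0, b@B4, c@B5, d@B3, e@B1, f@B2}
  B6:   IN={a@B5, b@B0, b@B4, c@B5, d@B3, e@B1, f@B2}   OUT={a@B6, b@B0, b@B4, c@B5, d@B3, e@B1, f@B2}
  B7:   IN={a@B6, b@B0, b@B4, c@B5, d@B3, e@B1, f@B2}   OUT={a@B7, b@B0, b@B4, c@B5, d@B3, e@B1, f@B2}
  B8:   IN={a@B6, a@B7, b@B0, b@B4, c@B5, d@B3, e@B1, f@B2}   OUT={a@B6, a@B7, b@B0, b@B4, c@B8, d@B3, e@B8, f@B8}

B0 is the boundary node: IN[B0] = {}
Applying B0's transfer function to that IN value gives OUT[B0] (row B0 above).

Answer: {b@B0, f@B0}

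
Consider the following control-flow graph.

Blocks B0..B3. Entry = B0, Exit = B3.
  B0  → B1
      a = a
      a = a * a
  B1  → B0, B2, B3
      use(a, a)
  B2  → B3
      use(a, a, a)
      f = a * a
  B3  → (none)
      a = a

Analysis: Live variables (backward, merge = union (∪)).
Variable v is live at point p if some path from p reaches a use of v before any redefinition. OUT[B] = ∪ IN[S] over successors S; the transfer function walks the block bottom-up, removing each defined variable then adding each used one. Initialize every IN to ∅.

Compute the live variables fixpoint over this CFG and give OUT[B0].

Converged values:
  B0:  IN={a}  OUT={a}
  B1:  IN={a}  OUT={a}
  B2:  IN={a}  OUT={a}
  B3:  IN={a}  OUT={}

Merge at B0: OUT[B0] = IN[B1] = {a}

Answer: {a}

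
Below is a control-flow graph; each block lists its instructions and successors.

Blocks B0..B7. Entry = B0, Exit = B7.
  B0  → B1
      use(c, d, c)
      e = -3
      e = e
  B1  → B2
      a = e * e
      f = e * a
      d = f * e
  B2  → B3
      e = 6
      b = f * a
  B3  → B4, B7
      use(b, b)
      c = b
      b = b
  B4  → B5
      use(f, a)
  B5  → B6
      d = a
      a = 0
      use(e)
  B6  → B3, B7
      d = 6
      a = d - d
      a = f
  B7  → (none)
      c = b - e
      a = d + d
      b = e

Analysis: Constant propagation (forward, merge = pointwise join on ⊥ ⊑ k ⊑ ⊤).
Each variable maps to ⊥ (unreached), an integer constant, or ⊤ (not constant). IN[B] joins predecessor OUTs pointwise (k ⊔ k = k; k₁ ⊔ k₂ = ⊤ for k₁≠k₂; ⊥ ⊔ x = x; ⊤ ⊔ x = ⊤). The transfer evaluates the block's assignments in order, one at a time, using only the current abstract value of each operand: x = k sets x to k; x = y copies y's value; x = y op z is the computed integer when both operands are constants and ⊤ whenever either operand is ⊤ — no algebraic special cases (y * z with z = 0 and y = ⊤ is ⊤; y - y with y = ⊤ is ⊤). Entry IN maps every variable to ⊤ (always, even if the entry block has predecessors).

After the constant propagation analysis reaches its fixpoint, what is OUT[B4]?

Fixpoint table:
  B0: | IN=(all ⊤) | OUT={e:-3; rest ⊤}
  B1: | IN={e:-3; rest ⊤} | OUT={a:9, d:81, e:-3, f:-27; rest ⊤}
  B2: | IN={a:9, d:81, e:-3, f:-27; rest ⊤} | OUT={a:9, b:-243, d:81, e:6, f:-27; rest ⊤}
  B3: | IN={b:-243, e:6, f:-27; rest ⊤} | OUT={b:-243, c:-243, e:6, f:-27; rest ⊤}
  B4: | IN={b:-243, c:-243, e:6, f:-27; rest ⊤} | OUT={b:-243, c:-243, e:6, f:-27; rest ⊤}
  B5: | IN={b:-243, c:-243, e:6, f:-27; rest ⊤} | OUT={a:0, b:-243, c:-243, e:6, f:-27; rest ⊤}
  B6: | IN={a:0, b:-243, c:-243, e:6, f:-27; rest ⊤} | OUT={a:-27, b:-243, c:-243, d:6, e:6, f:-27; rest ⊤}
  B7: | IN={b:-243, c:-243, e:6, f:-27; rest ⊤} | OUT={b:6, c:-249, e:6, f:-27; rest ⊤}

Merge at B4: IN[B4] = OUT[B3] = {a: ⊤, b: -243, c: -243, d: ⊤, e: 6, f: -27}
Applying B4's transfer function to that IN value gives OUT[B4] (row B4 above).

Answer: {a: ⊤, b: -243, c: -243, d: ⊤, e: 6, f: -27}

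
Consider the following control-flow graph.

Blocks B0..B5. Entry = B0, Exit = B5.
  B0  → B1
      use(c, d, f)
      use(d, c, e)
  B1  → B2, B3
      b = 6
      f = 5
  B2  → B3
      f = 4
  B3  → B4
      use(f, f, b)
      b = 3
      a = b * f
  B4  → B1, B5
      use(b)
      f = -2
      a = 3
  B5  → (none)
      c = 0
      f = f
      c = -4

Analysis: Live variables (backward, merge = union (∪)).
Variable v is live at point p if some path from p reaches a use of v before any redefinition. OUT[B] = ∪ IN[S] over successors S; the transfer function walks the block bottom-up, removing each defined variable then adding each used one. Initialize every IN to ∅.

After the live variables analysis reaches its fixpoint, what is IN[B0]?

Converged values:
  B0: | IN={c, d, e, f} | OUT={}
  B1: | IN={} | OUT={b, f}
  B2: | IN={b} | OUT={b, f}
  B3: | IN={b, f} | OUT={b}
  B4: | IN={b} | OUT={f}
  B5: | IN={f} | OUT={}

Merge at B0: OUT[B0] = IN[B1] = {}
Applying B0's transfer function to that OUT value gives IN[B0] (row B0 above).

Answer: {c, d, e, f}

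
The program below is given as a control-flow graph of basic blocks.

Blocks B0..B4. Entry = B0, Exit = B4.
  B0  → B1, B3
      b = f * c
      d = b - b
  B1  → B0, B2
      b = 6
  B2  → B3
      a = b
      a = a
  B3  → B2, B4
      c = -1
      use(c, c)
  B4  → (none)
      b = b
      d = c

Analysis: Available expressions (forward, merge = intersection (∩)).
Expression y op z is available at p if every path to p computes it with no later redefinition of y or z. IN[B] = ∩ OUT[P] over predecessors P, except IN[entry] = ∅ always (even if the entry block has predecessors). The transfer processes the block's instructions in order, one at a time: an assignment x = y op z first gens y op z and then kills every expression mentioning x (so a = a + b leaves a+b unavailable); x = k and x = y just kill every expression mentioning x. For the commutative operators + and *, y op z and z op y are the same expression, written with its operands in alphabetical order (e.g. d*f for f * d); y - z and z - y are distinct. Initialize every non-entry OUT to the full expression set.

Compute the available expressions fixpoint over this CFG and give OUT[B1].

Converged values:
  B0:  IN={}  OUT={b-b, c*f}
  B1:  IN={b-b, c*f}  OUT={c*f}
  B2:  IN={}  OUT={}
  B3:  IN={}  OUT={}
  B4:  IN={}  OUT={}

Merge at B1: IN[B1] = OUT[B0] = {b-b, c*f}
Applying B1's transfer function to that IN value gives OUT[B1] (row B1 above).

Answer: {c*f}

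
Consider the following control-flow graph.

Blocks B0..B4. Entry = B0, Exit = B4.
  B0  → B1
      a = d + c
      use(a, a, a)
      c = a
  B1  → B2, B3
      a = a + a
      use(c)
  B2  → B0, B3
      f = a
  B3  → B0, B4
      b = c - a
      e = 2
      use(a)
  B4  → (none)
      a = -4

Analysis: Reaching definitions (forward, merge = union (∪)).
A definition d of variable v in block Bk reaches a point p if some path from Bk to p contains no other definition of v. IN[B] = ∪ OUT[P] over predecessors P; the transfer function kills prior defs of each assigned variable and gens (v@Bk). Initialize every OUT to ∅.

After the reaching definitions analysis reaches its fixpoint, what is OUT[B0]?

Per-block solution:
  B0:  IN={a@B1, b@B3, c@B0, e@B3, f@B2}  OUT={a@B0, b@B3, c@B0, e@B3, f@B2}
  B1:  IN={a@B0, b@B3, c@B0, e@B3, f@B2}  OUT={a@B1, b@B3, c@B0, e@B3, f@B2}
  B2:  IN={a@B1, b@B3, c@B0, e@B3, f@B2}  OUT={a@B1, b@B3, c@B0, e@B3, f@B2}
  B3:  IN={a@B1, b@B3, c@B0, e@B3, f@B2}  OUT={a@B1, b@B3, c@B0, e@B3, f@B2}
  B4:  IN={a@B1, b@B3, c@B0, e@B3, f@B2}  OUT={a@B4, b@B3, c@B0, e@B3, f@B2}

Merge at B0 (entry node, so the boundary value {} is joined with the incoming edge(s)): IN[B0] = {} ⊔ OUT[B2] ⊔ OUT[B3] = {a@B1, b@B3, c@B0, e@B3, f@B2}
Applying B0's transfer function to that IN value gives OUT[B0] (row B0 above).

Answer: {a@B0, b@B3, c@B0, e@B3, f@B2}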